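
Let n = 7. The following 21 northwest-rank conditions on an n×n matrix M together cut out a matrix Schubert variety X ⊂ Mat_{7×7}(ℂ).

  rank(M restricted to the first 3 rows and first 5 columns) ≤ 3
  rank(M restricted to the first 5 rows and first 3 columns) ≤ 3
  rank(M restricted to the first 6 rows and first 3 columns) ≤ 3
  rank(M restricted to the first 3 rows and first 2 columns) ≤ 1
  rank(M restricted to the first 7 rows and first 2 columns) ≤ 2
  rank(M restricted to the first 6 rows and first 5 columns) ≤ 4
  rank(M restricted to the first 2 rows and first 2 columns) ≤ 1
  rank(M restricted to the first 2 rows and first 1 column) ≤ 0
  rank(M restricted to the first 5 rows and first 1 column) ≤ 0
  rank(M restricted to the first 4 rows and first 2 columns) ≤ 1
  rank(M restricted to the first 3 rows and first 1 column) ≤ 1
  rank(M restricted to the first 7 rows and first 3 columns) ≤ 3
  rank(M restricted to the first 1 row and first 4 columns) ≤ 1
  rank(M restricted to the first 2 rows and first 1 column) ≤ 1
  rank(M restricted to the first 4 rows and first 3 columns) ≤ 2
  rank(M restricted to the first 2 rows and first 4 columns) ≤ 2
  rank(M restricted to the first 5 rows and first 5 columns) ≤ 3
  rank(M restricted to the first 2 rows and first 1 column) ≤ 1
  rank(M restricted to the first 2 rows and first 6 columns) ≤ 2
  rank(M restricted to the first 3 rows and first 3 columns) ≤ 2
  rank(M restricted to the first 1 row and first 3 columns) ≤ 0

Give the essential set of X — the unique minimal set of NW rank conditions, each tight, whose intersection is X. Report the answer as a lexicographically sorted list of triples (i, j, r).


Reconstructing r_w from the 21 given conditions:

  i=1: 0 0 0 1 1 1 1
  i=2: 0 1 1 2 2 2 2
  i=3: 0 1 2 3 3 3 3
  i=4: 0 1 2 3 3 4 4
  i=5: 0 1 2 3 3 4 5
  i=6: 1 2 3 4 4 5 6
  i=7: 1 2 3 4 5 6 7

second differences of R give the permutation w = (4, 2, 3, 6, 7, 1, 5).

ℓ(w)=9; the 3 essential cells (i,j,r):

[(1, 3, 0), (5, 1, 0), (5, 5, 3)]


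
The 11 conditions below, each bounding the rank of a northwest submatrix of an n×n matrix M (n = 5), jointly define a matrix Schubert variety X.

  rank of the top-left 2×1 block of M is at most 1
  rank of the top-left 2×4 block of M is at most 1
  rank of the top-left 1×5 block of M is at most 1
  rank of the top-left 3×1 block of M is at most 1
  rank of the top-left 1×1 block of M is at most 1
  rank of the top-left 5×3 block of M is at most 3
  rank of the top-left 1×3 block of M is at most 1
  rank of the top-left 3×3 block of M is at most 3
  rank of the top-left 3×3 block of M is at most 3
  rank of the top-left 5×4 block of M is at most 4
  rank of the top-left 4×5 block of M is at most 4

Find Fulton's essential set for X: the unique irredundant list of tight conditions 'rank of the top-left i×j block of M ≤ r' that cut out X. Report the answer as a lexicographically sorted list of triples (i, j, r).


Rank table r_w(5×5) implied by the 11 constraints:

  1, 1, 1, 1, 1
  1, 1, 1, 1, 2
  1, 2, 2, 2, 3
  1, 2, 3, 3, 4
  1, 2, 3, 4, 5

so w = (1, 5, 2, 3, 4).

1 SE-corner of the 3-cell Rothe diagram gives Ess(w):

[(2, 4, 1)]


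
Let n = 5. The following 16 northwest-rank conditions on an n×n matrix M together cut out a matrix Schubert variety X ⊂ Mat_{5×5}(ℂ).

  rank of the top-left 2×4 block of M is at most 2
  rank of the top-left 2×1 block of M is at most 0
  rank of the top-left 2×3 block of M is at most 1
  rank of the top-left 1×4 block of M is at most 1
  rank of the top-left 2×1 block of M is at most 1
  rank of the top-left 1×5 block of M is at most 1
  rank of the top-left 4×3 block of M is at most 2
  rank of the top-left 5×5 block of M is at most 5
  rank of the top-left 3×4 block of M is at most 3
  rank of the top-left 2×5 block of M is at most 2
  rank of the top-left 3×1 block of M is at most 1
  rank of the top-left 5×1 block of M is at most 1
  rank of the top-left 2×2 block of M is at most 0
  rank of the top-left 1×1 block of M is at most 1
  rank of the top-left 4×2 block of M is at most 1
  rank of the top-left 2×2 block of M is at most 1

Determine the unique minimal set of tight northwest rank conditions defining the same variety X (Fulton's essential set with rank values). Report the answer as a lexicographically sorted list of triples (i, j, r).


Recovering R(i,j) via the rank-extension bound from the 16 conditions:

  row 1: 0  0  1  1  1
  row 2: 0  0  1  2  2
  row 3: 1  1  2  3  3
  row 4: 1  1  2  3  4
  row 5: 1  2  3  4  5

reading off 1-entries of Δ²R: w = (3, 4, 1, 5, 2).

D(w) has 5 cells with 2 SE-corners; essential set:

[(2, 2, 0), (4, 2, 1)]


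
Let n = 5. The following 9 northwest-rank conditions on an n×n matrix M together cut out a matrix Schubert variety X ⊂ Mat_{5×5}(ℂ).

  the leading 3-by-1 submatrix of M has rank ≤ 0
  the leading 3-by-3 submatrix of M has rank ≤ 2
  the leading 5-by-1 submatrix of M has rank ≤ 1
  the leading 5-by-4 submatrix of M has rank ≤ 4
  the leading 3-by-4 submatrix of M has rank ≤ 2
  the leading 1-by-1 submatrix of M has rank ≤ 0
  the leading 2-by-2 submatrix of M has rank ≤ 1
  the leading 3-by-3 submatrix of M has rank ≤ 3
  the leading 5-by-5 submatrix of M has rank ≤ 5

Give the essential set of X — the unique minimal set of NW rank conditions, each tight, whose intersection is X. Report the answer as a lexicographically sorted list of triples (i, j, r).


Recovering R(i,j) via the rank-extension bound from the 9 conditions:

  0  1  1  1  1
  0  1  2  2  2
  0  1  2  2  3
  1  2  3  3  4
  1  2  3  4  5

reading off 1-entries of Δ²R: w = (2, 3, 5, 1, 4).

|D(w)|=4, |Ess(w)|=2:

[(3, 1, 0), (3, 4, 2)]


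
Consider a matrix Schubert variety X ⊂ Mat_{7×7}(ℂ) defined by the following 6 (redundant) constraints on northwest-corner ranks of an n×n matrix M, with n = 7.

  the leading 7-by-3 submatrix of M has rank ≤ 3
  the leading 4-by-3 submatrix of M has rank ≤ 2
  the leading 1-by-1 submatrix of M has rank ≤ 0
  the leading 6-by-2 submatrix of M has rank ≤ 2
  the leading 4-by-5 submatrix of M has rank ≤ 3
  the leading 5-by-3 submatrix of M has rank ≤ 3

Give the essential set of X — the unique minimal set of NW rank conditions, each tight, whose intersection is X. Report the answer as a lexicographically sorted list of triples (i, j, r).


Propagating the 6 rank bounds to every northwest block:

  i=1: 0 1 1 1 1 1 1
  i=2: 1 2 2 2 2 2 2
  i=3: 1 2 2 3 3 3 3
  i=4: 1 2 2 3 3 4 4
  i=5: 1 2 3 4 4 5 5
  i=6: 1 2 3 4 5 6 6
  i=7: 1 2 3 4 5 6 7

reading off 1-entries of Δ²R: w = (2, 1, 4, 6, 3, 5, 7).

D(w) has 4 cells with 3 SE-corners; essential set:

[(1, 1, 0), (4, 3, 2), (4, 5, 3)]


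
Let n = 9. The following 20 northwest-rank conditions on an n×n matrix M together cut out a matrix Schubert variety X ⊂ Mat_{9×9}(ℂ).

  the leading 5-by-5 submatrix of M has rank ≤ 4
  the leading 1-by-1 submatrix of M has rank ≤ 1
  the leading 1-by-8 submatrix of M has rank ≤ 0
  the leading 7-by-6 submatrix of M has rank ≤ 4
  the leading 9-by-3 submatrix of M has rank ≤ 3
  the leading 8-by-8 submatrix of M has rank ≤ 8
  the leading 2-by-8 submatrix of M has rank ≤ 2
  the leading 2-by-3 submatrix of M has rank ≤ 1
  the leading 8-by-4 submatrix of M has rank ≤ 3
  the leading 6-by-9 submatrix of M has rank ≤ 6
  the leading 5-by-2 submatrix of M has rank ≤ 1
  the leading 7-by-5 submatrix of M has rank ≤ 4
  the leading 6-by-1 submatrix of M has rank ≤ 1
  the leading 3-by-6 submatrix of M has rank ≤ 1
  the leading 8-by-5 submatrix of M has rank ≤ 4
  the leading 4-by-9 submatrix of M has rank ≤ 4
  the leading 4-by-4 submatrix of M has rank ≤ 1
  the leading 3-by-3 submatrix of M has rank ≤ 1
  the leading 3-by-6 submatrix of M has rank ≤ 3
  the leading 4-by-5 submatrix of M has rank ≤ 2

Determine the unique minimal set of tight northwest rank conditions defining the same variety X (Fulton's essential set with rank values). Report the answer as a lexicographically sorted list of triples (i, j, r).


The tightest implied rank at each (i,j), from the 20 conditions:

  row 1: 0, 0, 0, 0, 0, 0, 0, 0, 1
  row 2: 1, 1, 1, 1, 1, 1, 1, 1, 2
  row 3: 1, 1, 1, 1, 1, 1, 2, 2, 3
  row 4: 1, 1, 1, 1, 2, 2, 3, 3, 4
  row 5: 1, 1, 2, 2, 3, 3, 4, 4, 5
  row 6: 1, 2, 3, 3, 4, 4, 5, 5, 6
  row 7: 1, 2, 3, 3, 4, 4, 5, 6, 7
  row 8: 1, 2, 3, 3, 4, 5, 6, 7, 8
  row 9: 1, 2, 3, 4, 5, 6, 7, 8, 9

second differences of R give the permutation w = (9, 1, 7, 5, 3, 2, 8, 6, 4).

ℓ(w)=20; the 6 essential cells (i,j,r):

[(1, 8, 0), (3, 6, 1), (4, 4, 1), (5, 2, 1), (7, 6, 4), (8, 4, 3)]


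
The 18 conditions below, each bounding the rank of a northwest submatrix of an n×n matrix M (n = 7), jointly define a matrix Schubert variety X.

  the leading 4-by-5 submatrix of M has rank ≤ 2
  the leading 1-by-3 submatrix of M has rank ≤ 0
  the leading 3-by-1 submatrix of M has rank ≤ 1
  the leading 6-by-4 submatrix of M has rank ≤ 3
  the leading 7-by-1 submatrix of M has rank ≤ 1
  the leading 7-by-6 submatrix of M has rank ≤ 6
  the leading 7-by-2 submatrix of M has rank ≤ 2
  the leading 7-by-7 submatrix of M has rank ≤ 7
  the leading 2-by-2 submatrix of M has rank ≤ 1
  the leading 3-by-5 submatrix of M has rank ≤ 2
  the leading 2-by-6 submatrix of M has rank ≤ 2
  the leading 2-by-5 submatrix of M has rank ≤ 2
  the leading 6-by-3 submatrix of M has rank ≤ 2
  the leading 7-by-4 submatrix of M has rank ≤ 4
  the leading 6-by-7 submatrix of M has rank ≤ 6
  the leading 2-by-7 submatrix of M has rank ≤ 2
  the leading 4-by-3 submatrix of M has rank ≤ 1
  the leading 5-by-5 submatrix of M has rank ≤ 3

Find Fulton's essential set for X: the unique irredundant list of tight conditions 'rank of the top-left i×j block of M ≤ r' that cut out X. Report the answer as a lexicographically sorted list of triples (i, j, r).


The tightest implied rank at each (i,j), from the 18 conditions:

  i=1: 0 | 0 | 0 | 1 | 1 | 1 | 1
  i=2: 1 | 1 | 1 | 2 | 2 | 2 | 2
  i=3: 1 | 1 | 1 | 2 | 2 | 3 | 3
  i=4: 1 | 1 | 1 | 2 | 2 | 3 | 4
  i=5: 1 | 2 | 2 | 3 | 3 | 4 | 5
  i=6: 1 | 2 | 2 | 3 | 4 | 5 | 6
  i=7: 1 | 2 | 3 | 4 | 5 | 6 | 7

reading off 1-entries of Δ²R: w = (4, 1, 6, 7, 2, 5, 3).

Fulton essential set (4 of the 10 Rothe cells):

[(1, 3, 0), (4, 3, 1), (4, 5, 2), (6, 3, 2)]


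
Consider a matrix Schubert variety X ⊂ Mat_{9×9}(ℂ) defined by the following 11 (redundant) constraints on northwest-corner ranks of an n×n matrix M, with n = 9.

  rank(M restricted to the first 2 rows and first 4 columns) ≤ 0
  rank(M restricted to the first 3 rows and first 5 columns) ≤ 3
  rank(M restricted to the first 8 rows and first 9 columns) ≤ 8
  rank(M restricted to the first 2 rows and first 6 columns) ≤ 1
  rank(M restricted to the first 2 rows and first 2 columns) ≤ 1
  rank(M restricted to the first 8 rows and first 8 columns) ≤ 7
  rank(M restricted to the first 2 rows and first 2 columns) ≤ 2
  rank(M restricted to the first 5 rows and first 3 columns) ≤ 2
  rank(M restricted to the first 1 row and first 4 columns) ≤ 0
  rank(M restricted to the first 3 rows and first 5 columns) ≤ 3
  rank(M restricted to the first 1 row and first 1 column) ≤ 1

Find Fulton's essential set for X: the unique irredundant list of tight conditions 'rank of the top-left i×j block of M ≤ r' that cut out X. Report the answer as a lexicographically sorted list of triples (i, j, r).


Recovering R(i,j) via the rank-extension bound from the 11 conditions:

  row 1: 0 | 0 | 0 | 0 | 1 | 1 | 1 | 1 | 1
  row 2: 0 | 0 | 0 | 0 | 1 | 1 | 2 | 2 | 2
  row 3: 1 | 1 | 1 | 1 | 2 | 2 | 3 | 3 | 3
  row 4: 1 | 2 | 2 | 2 | 3 | 3 | 4 | 4 | 4
  row 5: 1 | 2 | 2 | 3 | 4 | 4 | 5 | 5 | 5
  row 6: 1 | 2 | 3 | 4 | 5 | 5 | 6 | 6 | 6
  row 7: 1 | 2 | 3 | 4 | 5 | 6 | 7 | 7 | 7
  row 8: 1 | 2 | 3 | 4 | 5 | 6 | 7 | 7 | 8
  row 9: 1 | 2 | 3 | 4 | 5 | 6 | 7 | 8 | 9

giving w = (5, 7, 1, 2, 4, 3, 6, 9, 8) via Δ²R.

D(w) has 11 cells with 4 SE-corners; essential set:

[(2, 4, 0), (2, 6, 1), (5, 3, 2), (8, 8, 7)]


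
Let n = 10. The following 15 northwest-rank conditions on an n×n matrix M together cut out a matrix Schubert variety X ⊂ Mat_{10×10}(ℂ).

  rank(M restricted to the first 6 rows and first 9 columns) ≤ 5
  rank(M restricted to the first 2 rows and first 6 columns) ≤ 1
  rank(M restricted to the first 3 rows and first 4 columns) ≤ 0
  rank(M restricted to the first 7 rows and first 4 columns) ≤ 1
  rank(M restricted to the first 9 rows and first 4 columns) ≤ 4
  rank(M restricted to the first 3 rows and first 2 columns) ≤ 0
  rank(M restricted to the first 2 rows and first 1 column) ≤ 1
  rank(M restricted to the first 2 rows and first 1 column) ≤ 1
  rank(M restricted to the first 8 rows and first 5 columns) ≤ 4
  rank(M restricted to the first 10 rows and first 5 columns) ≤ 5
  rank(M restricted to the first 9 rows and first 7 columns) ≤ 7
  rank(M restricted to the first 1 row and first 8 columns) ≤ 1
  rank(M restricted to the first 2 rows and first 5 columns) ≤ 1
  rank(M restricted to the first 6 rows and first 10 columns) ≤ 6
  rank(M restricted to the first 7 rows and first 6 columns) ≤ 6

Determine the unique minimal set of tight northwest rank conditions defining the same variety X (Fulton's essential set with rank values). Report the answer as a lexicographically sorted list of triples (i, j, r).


Reconstructing r_w from the 15 given conditions:

  0 0 0 0 1 1 1 1 1 1
  0 0 0 0 1 1 2 2 2 2
  0 0 0 0 1 2 3 3 3 3
  1 1 1 1 2 3 4 4 4 4
  1 1 1 1 2 3 4 5 5 5
  1 1 1 1 2 3 4 5 5 6
  1 1 1 1 2 3 4 5 6 7
  1 2 2 2 3 4 5 6 7 8
  1 2 3 3 4 5 6 7 8 9
  1 2 3 4 5 6 7 8 9 10

second differences of R give the permutation w = (5, 7, 6, 1, 8, 10, 9, 2, 3, 4).

ℓ(w)=23; the 4 essential cells (i,j,r):

[(2, 6, 1), (3, 4, 0), (6, 9, 5), (7, 4, 1)]


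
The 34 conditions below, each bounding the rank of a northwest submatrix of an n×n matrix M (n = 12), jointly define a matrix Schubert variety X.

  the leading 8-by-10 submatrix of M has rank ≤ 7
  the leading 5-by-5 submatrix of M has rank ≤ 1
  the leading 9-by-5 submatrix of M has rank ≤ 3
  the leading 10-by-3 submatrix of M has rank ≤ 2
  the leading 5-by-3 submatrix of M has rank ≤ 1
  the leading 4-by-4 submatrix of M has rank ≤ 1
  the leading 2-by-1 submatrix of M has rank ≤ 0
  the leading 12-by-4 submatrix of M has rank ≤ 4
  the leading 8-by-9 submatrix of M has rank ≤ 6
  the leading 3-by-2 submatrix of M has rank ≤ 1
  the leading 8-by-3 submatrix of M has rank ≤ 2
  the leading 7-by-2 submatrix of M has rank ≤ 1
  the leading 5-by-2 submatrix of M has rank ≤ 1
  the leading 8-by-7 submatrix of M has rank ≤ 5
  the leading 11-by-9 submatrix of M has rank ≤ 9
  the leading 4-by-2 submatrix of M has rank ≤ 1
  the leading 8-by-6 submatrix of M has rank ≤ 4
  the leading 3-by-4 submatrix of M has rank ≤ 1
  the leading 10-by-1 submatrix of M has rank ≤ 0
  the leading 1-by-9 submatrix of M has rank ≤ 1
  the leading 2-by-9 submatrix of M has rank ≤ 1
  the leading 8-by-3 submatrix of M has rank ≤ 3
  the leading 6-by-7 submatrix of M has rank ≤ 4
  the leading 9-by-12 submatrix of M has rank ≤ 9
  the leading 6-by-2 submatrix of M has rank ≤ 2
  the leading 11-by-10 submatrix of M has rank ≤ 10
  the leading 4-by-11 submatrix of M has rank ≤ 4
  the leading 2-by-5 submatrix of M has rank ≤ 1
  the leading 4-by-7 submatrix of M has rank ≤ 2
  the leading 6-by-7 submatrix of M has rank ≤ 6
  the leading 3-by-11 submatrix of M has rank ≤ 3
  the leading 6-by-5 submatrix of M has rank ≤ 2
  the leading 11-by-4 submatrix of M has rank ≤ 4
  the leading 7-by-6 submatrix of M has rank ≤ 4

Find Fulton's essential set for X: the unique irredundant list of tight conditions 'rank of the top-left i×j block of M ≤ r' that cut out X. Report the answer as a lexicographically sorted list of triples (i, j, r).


Reconstructing r_w from the 34 given conditions:

  0 | 1 | 1 | 1 | 1 | 1 | 1 | 1 | 1 | 1 | 1 | 1
  0 | 1 | 1 | 1 | 1 | 1 | 1 | 1 | 1 | 2 | 2 | 2
  0 | 1 | 1 | 1 | 1 | 2 | 2 | 2 | 2 | 3 | 3 | 3
  0 | 1 | 1 | 1 | 1 | 2 | 2 | 3 | 3 | 4 | 4 | 4
  0 | 1 | 1 | 1 | 1 | 2 | 3 | 4 | 4 | 5 | 5 | 5
  0 | 1 | 2 | 2 | 2 | 3 | 4 | 5 | 5 | 6 | 6 | 6
  0 | 1 | 2 | 3 | 3 | 4 | 5 | 6 | 6 | 7 | 7 | 7
  0 | 1 | 2 | 3 | 3 | 4 | 5 | 6 | 6 | 7 | 8 | 8
  0 | 1 | 2 | 3 | 3 | 4 | 5 | 6 | 7 | 8 | 9 | 9
  0 | 1 | 2 | 3 | 4 | 5 | 6 | 7 | 8 | 9 | 10 | 10
  1 | 2 | 3 | 4 | 5 | 6 | 7 | 8 | 9 | 10 | 11 | 11
  1 | 2 | 3 | 4 | 5 | 6 | 7 | 8 | 9 | 10 | 11 | 12

reading off 1-entries of Δ²R: w = (2, 10, 6, 8, 7, 3, 4, 11, 9, 5, 1, 12).

Rothe diagram D(w) (30 cells), 6 SE-corners (essential conditions):

[(2, 9, 1), (4, 7, 2), (5, 5, 1), (8, 9, 6), (9, 5, 3), (10, 1, 0)]


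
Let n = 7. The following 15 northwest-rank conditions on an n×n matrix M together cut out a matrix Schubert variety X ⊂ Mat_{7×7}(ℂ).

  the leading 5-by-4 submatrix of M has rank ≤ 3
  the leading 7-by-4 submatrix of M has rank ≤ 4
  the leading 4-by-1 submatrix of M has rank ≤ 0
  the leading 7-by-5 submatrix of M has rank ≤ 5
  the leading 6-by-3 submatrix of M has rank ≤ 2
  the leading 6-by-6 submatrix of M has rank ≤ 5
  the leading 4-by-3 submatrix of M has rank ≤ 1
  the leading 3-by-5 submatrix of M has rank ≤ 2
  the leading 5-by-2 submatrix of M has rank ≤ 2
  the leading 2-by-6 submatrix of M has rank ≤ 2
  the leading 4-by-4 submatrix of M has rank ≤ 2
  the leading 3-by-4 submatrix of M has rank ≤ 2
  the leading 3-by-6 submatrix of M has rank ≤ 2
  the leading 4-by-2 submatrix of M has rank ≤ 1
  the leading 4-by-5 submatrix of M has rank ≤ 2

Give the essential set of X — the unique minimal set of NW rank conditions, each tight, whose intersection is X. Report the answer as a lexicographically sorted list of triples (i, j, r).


Recovering R(i,j) via the rank-extension bound from the 15 conditions:

  R[1]: 0, 1, 1, 1, 1, 1, 1
  R[2]: 0, 1, 1, 2, 2, 2, 2
  R[3]: 0, 1, 1, 2, 2, 2, 3
  R[4]: 0, 1, 1, 2, 2, 3, 4
  R[5]: 1, 2, 2, 3, 3, 4, 5
  R[6]: 1, 2, 2, 3, 4, 5, 6
  R[7]: 1, 2, 3, 4, 5, 6, 7

the unique w with this rank table is (2, 4, 7, 6, 1, 5, 3).

D(w) has 11 cells with 5 SE-corners; essential set:

[(3, 6, 2), (4, 1, 0), (4, 3, 1), (4, 5, 2), (6, 3, 2)]


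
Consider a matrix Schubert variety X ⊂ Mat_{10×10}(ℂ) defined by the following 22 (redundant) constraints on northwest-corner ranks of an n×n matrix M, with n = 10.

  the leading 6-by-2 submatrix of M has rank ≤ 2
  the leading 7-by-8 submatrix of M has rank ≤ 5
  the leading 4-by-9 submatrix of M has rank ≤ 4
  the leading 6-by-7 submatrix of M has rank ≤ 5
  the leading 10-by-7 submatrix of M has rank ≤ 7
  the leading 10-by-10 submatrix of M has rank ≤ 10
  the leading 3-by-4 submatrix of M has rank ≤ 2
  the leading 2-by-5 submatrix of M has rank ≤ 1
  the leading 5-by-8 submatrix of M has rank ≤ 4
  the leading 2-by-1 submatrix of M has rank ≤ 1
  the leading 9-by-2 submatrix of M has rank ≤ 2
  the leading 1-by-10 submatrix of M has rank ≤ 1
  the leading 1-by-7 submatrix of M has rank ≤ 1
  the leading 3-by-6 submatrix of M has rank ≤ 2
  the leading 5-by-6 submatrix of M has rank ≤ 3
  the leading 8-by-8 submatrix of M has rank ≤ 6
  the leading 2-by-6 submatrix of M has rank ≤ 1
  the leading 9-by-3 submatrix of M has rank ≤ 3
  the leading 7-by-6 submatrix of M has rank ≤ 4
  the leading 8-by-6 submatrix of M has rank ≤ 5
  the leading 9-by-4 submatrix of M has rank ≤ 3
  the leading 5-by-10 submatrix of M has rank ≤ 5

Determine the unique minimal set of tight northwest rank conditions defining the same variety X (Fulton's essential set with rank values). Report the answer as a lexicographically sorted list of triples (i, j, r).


Reconstructing r_w from the 22 given conditions:

  i=1: 1 1 1 1 1 1 1 1 1 1
  i=2: 1 1 1 1 1 1 2 2 2 2
  i=3: 1 2 2 2 2 2 3 3 3 3
  i=4: 1 2 3 3 3 3 4 4 4 4
  i=5: 1 2 3 3 3 3 4 4 5 5
  i=6: 1 2 3 3 4 4 5 5 6 6
  i=7: 1 2 3 3 4 4 5 5 6 7
  i=8: 1 2 3 3 4 5 6 6 7 8
  i=9: 1 2 3 3 4 5 6 7 8 9
  i=10: 1 2 3 4 5 6 7 8 9 10

giving w = (1, 7, 2, 3, 9, 5, 10, 6, 8, 4) via Δ²R.

|D(w)|=15, |Ess(w)|=6:

[(2, 6, 1), (5, 6, 3), (5, 8, 4), (7, 6, 4), (7, 8, 5), (9, 4, 3)]


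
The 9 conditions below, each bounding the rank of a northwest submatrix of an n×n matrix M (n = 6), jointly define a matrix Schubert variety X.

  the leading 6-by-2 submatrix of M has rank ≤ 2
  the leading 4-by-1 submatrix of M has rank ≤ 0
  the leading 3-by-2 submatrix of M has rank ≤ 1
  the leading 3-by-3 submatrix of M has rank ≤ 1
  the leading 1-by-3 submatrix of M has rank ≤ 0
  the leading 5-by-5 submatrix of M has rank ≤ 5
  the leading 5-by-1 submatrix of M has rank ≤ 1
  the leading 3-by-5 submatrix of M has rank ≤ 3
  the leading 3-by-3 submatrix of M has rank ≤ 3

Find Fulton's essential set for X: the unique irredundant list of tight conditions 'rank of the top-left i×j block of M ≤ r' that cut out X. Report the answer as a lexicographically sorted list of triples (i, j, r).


Computing R[i][j] = min implied NW-rank bound (n=6, 9 conditions):

  R[1]: 0 | 0 | 0 | 1 | 1 | 1
  R[2]: 0 | 1 | 1 | 2 | 2 | 2
  R[3]: 0 | 1 | 1 | 2 | 3 | 3
  R[4]: 0 | 1 | 2 | 3 | 4 | 4
  R[5]: 1 | 2 | 3 | 4 | 5 | 5
  R[6]: 1 | 2 | 3 | 4 | 5 | 6

the unique w with this rank table is (4, 2, 5, 3, 1, 6).

Rothe diagram D(w) (7 cells), 3 SE-corners (essential conditions):

[(1, 3, 0), (3, 3, 1), (4, 1, 0)]


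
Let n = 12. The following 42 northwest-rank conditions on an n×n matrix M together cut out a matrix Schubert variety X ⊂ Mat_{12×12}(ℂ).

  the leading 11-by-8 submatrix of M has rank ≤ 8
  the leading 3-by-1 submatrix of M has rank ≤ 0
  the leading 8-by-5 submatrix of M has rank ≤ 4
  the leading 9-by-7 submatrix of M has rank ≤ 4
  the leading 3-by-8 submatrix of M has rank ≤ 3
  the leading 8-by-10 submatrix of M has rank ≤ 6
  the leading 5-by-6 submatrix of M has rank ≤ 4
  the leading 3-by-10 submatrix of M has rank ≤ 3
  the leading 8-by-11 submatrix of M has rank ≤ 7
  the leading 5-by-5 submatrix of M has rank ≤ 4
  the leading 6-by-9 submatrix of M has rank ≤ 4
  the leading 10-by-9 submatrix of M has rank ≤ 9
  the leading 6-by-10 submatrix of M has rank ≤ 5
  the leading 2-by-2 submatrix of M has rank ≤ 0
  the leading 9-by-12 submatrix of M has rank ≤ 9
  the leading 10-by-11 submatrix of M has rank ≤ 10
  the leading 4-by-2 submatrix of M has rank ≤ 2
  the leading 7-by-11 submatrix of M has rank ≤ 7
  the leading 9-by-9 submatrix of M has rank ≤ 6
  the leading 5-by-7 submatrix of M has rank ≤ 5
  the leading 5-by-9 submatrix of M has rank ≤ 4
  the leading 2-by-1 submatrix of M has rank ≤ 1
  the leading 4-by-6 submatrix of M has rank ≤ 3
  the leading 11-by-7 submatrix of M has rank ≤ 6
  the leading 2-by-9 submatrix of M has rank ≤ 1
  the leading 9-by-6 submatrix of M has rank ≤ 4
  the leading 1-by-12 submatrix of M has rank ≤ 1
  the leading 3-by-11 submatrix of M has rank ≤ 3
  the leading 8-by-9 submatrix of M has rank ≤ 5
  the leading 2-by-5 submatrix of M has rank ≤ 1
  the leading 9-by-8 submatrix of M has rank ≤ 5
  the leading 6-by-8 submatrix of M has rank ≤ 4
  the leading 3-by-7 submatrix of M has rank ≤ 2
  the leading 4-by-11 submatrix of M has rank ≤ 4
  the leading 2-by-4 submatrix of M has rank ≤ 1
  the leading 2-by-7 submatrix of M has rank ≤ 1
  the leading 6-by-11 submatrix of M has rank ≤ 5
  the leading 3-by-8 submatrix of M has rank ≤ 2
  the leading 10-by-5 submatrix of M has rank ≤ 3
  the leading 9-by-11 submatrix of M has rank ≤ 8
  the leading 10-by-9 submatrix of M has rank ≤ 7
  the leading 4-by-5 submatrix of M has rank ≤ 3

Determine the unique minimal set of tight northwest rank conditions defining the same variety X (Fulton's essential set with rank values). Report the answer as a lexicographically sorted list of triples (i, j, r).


The tightest implied rank at each (i,j), from the 42 conditions:

  0, 0, 1, 1, 1, 1, 1, 1, 1, 1, 1, 1
  0, 0, 1, 1, 1, 1, 1, 1, 1, 2, 2, 2
  0, 1, 2, 2, 2, 2, 2, 2, 2, 3, 3, 3
  1, 2, 3, 3, 3, 3, 3, 3, 3, 4, 4, 4
  1, 2, 3, 3, 3, 4, 4, 4, 4, 5, 5, 5
  1, 2, 3, 3, 3, 4, 4, 4, 4, 5, 5, 6
  1, 2, 3, 3, 3, 4, 4, 5, 5, 6, 6, 7
  1, 2, 3, 3, 3, 4, 4, 5, 5, 6, 7, 8
  1, 2, 3, 3, 3, 4, 4, 5, 6, 7, 8, 9
  1, 2, 3, 3, 3, 4, 5, 6, 7, 8, 9, 10
  1, 2, 3, 4, 4, 5, 6, 7, 8, 9, 10, 11
  1, 2, 3, 4, 5, 6, 7, 8, 9, 10, 11, 12

reading off 1-entries of Δ²R: w = (3, 10, 2, 1, 6, 12, 8, 11, 9, 7, 4, 5).

ℓ(w)=31; the 8 essential cells (i,j,r):

[(2, 2, 0), (2, 9, 1), (3, 1, 0), (6, 9, 4), (6, 11, 5), (8, 9, 5), (9, 7, 4), (10, 5, 3)]


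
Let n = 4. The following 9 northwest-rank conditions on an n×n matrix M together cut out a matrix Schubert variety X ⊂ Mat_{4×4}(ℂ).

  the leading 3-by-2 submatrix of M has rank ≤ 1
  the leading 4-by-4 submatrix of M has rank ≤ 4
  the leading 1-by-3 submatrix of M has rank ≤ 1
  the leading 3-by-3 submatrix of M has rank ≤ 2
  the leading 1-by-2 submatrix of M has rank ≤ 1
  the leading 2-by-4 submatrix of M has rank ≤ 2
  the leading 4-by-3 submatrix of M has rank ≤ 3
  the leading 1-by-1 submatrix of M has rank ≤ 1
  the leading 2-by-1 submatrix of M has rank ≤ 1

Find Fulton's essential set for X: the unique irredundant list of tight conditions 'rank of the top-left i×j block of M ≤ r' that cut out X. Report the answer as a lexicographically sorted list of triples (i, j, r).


Rank table r_w(4×4) implied by the 9 constraints:

  R[1]: 1 | 1 | 1 | 1
  R[2]: 1 | 1 | 2 | 2
  R[3]: 1 | 1 | 2 | 3
  R[4]: 1 | 2 | 3 | 4

so w = (1, 3, 4, 2).

ℓ(w)=2; the 1 essential cell (i,j,r):

[(3, 2, 1)]


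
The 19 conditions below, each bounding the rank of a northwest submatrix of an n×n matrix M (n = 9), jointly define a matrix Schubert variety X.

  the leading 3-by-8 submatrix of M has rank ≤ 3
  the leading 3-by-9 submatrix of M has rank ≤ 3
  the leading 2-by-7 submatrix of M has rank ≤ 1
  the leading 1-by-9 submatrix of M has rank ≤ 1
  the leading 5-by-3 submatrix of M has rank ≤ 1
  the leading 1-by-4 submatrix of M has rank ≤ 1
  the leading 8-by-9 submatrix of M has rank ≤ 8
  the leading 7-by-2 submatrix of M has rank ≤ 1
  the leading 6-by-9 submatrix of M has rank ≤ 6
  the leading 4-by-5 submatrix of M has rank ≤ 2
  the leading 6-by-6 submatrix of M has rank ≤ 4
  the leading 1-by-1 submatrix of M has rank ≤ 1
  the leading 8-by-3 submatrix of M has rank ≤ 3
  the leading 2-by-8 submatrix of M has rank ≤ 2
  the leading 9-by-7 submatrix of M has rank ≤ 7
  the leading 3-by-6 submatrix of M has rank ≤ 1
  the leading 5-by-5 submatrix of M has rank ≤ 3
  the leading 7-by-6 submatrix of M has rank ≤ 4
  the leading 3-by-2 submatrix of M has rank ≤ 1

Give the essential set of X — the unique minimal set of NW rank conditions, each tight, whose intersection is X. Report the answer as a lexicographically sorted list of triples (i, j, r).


Propagating the 19 rank bounds to every northwest block:

  row 1: 1 1 1 1 1 1 1 1 1
  row 2: 1 1 1 1 1 1 1 2 2
  row 3: 1 1 1 1 1 1 2 3 3
  row 4: 1 1 1 2 2 2 3 4 4
  row 5: 1 1 1 2 3 3 4 5 5
  row 6: 1 1 2 3 4 4 5 6 6
  row 7: 1 1 2 3 4 4 5 6 7
  row 8: 1 2 3 4 5 5 6 7 8
  row 9: 1 2 3 4 5 6 7 8 9

the unique w with this rank table is (1, 8, 7, 4, 5, 3, 9, 2, 6).

Fulton essential set (5 of the 18 Rothe cells):

[(2, 7, 1), (3, 6, 1), (5, 3, 1), (7, 2, 1), (7, 6, 4)]


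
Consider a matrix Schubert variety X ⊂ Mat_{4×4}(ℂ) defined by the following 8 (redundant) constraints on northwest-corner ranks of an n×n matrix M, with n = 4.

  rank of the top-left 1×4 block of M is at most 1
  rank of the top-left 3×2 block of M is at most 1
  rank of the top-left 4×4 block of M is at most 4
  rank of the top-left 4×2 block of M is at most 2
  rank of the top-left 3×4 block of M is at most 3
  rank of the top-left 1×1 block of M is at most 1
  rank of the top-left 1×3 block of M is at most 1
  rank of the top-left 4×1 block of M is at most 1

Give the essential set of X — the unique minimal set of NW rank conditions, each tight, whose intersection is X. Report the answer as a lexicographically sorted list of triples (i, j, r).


Computing R[i][j] = min implied NW-rank bound (n=4, 8 conditions):

  row 1: 1, 1, 1, 1
  row 2: 1, 1, 2, 2
  row 3: 1, 1, 2, 3
  row 4: 1, 2, 3, 4

second differences of R give the permutation w = (1, 3, 4, 2).

Fulton essential set (1 of the 2 Rothe cells):

[(3, 2, 1)]


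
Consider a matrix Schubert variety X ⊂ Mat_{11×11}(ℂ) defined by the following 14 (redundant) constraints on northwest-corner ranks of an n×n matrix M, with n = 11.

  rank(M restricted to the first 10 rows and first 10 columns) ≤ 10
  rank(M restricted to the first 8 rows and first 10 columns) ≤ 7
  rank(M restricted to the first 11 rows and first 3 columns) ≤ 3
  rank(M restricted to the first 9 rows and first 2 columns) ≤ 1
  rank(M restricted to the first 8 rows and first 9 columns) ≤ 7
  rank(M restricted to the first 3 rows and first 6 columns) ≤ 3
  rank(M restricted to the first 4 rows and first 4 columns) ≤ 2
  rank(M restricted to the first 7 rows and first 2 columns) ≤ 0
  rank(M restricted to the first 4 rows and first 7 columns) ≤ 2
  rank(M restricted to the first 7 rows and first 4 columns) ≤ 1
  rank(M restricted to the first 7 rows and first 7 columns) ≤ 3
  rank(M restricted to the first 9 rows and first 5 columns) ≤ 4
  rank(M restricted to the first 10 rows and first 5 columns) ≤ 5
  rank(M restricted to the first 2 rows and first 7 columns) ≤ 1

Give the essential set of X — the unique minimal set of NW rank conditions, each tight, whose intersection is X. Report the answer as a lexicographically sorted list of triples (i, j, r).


The tightest implied rank at each (i,j), from the 14 conditions:

  row 1: 0  0  1  1  1  1  1  1  1  1  1
  row 2: 0  0  1  1  1  1  1  2  2  2  2
  row 3: 0  0  1  1  2  2  2  3  3  3  3
  row 4: 0  0  1  1  2  2  2  3  4  4  4
  row 5: 0  0  1  1  2  3  3  4  5  5  5
  row 6: 0  0  1  1  2  3  3  4  5  6  6
  row 7: 0  0  1  1  2  3  3  4  5  6  7
  row 8: 1  1  2  2  3  4  4  5  6  7  8
  row 9: 1  1  2  3  4  5  5  6  7  8  9
  row 10: 1  2  3  4  5  6  6  7  8  9  10
  row 11: 1  2  3  4  5  6  7  8  9  10  11

reading off 1-entries of Δ²R: w = (3, 8, 5, 9, 6, 10, 11, 1, 4, 2, 7).

6 SE-corners of the 28-cell Rothe diagram give Ess(w):

[(2, 7, 1), (4, 7, 2), (7, 2, 0), (7, 4, 1), (7, 7, 3), (9, 2, 1)]


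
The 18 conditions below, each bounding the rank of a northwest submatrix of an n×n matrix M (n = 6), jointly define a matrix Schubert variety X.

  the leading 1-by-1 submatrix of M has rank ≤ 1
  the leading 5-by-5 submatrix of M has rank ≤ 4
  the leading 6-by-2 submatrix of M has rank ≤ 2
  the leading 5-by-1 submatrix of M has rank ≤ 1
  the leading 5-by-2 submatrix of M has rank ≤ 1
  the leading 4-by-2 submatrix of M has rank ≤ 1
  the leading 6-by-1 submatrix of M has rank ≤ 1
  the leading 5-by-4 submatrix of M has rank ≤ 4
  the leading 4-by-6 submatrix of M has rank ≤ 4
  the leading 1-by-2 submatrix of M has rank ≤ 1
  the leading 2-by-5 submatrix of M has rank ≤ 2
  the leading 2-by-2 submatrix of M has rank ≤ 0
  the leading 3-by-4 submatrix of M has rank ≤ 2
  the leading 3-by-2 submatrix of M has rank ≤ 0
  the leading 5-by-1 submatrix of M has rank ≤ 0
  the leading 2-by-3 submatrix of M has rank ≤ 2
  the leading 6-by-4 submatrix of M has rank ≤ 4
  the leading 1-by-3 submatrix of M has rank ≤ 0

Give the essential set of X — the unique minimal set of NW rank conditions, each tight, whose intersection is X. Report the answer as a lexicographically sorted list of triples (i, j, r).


Computing R[i][j] = min implied NW-rank bound (n=6, 18 conditions):

  row 1: 0, 0, 0, 1, 1, 1
  row 2: 0, 0, 1, 2, 2, 2
  row 3: 0, 0, 1, 2, 3, 3
  row 4: 0, 1, 2, 3, 4, 4
  row 5: 0, 1, 2, 3, 4, 5
  row 6: 1, 2, 3, 4, 5, 6

giving w = (4, 3, 5, 2, 6, 1) via Δ²R.

3 SE-corners of the 9-cell Rothe diagram give Ess(w):

[(1, 3, 0), (3, 2, 0), (5, 1, 0)]


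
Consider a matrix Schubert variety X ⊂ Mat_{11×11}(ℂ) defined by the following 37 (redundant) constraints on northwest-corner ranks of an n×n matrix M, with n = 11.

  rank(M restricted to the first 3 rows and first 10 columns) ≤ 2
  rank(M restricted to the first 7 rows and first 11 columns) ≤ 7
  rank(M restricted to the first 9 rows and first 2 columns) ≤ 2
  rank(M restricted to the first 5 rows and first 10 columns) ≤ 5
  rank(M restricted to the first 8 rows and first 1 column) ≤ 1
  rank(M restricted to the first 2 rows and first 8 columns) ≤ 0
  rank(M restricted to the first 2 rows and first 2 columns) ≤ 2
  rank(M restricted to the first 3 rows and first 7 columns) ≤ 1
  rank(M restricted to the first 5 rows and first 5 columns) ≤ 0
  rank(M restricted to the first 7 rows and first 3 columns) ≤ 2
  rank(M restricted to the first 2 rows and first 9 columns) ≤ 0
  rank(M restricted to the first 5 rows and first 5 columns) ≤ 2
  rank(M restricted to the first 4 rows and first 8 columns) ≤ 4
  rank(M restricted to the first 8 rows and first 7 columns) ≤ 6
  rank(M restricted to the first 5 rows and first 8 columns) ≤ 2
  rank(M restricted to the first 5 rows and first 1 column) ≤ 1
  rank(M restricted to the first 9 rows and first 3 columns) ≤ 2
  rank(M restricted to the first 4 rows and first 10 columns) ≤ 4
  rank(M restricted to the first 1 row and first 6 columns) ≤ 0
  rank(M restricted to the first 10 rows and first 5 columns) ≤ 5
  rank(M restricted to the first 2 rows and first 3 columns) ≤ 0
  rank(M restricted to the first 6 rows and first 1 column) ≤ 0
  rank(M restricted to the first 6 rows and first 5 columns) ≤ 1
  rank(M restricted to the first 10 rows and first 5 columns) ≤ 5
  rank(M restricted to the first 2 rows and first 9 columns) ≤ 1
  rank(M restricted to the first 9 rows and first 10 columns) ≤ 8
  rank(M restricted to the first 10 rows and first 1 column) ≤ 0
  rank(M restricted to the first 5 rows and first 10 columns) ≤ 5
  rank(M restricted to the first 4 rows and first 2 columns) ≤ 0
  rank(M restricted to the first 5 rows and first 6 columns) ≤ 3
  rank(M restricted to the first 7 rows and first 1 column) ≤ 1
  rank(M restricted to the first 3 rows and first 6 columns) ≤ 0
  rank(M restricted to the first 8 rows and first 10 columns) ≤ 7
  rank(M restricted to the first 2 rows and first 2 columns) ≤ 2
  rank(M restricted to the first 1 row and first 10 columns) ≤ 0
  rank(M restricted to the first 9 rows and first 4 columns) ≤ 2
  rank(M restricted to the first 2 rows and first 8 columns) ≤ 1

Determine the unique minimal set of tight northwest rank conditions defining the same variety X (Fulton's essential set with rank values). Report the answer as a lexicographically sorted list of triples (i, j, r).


Recovering R(i,j) via the rank-extension bound from the 37 conditions:

  R[1]: 0 | 0 | 0 | 0 | 0 | 0 | 0 | 0 | 0 | 0 | 1
  R[2]: 0 | 0 | 0 | 0 | 0 | 0 | 0 | 0 | 0 | 1 | 2
  R[3]: 0 | 0 | 0 | 0 | 0 | 0 | 1 | 1 | 1 | 2 | 3
  R[4]: 0 | 0 | 0 | 0 | 0 | 1 | 2 | 2 | 2 | 3 | 4
  R[5]: 0 | 0 | 0 | 0 | 0 | 1 | 2 | 2 | 3 | 4 | 5
  R[6]: 0 | 1 | 1 | 1 | 1 | 2 | 3 | 3 | 4 | 5 | 6
  R[7]: 0 | 1 | 2 | 2 | 2 | 3 | 4 | 4 | 5 | 6 | 7
  R[8]: 0 | 1 | 2 | 2 | 3 | 4 | 5 | 5 | 6 | 7 | 8
  R[9]: 0 | 1 | 2 | 2 | 3 | 4 | 5 | 6 | 7 | 8 | 9
  R[10]: 0 | 1 | 2 | 3 | 4 | 5 | 6 | 7 | 8 | 9 | 10
  R[11]: 1 | 2 | 3 | 4 | 5 | 6 | 7 | 8 | 9 | 10 | 11

second differences of R give the permutation w = (11, 10, 7, 6, 9, 2, 3, 5, 8, 4, 1).

Rothe diagram D(w) (43 cells), 7 SE-corners (essential conditions):

[(1, 10, 0), (2, 9, 0), (3, 6, 0), (5, 5, 0), (5, 8, 2), (9, 4, 2), (10, 1, 0)]


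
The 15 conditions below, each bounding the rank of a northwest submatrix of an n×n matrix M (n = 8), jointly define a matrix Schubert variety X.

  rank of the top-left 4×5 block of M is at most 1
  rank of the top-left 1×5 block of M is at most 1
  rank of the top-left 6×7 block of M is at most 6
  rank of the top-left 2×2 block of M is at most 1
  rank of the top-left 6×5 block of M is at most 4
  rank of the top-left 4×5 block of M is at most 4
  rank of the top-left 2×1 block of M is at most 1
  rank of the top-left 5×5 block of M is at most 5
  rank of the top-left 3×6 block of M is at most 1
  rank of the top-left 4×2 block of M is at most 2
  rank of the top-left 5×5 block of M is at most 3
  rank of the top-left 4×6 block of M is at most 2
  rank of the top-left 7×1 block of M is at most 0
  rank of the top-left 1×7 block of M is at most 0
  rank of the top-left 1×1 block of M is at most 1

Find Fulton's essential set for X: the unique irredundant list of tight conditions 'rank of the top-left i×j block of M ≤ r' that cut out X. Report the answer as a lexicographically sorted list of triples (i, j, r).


Rank table r_w(8×8) implied by the 15 constraints:

  0  0  0  0  0  0  0  1
  0  1  1  1  1  1  1  2
  0  1  1  1  1  1  2  3
  0  1  1  1  1  2  3  4
  0  1  2  2  2  3  4  5
  0  1  2  3  3  4  5  6
  0  1  2  3  4  5  6  7
  1  2  3  4  5  6  7  8

the unique w with this rank table is (8, 2, 7, 6, 3, 4, 5, 1).

ℓ(w)=20; the 4 essential cells (i,j,r):

[(1, 7, 0), (3, 6, 1), (4, 5, 1), (7, 1, 0)]


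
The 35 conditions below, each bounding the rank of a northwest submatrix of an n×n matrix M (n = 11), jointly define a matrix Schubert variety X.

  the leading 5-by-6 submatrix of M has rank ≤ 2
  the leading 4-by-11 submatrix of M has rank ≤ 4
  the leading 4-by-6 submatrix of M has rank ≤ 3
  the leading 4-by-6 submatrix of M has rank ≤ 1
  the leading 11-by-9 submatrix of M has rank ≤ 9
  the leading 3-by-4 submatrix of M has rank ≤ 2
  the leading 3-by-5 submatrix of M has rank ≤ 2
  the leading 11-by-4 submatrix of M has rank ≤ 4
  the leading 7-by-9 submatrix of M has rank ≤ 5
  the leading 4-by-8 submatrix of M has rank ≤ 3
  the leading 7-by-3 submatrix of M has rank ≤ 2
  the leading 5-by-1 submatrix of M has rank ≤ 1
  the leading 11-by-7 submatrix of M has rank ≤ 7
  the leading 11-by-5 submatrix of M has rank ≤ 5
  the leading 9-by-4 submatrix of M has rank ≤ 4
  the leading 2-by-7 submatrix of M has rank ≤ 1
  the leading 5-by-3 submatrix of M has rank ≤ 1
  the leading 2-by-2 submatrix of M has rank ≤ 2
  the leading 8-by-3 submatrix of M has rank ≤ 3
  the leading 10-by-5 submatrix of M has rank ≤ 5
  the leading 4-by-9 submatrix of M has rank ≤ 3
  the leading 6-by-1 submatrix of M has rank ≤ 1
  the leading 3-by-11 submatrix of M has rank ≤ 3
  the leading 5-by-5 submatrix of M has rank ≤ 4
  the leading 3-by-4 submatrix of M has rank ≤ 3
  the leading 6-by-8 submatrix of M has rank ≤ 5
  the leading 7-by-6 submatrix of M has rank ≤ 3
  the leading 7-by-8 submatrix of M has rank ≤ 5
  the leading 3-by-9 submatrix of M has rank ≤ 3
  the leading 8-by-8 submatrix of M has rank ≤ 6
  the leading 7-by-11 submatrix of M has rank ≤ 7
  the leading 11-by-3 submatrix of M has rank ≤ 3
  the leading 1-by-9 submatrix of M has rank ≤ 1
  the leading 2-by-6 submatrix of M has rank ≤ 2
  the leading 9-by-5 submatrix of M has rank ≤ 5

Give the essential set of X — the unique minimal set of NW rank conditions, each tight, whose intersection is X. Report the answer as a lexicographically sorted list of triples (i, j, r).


Recovering R(i,j) via the rank-extension bound from the 35 conditions:

  R[1]: 1 1 1 1 1 1 1 1 1 1 1
  R[2]: 1 1 1 1 1 1 1 2 2 2 2
  R[3]: 1 1 1 1 1 1 2 3 3 3 3
  R[4]: 1 1 1 1 1 1 2 3 3 4 4
  R[5]: 1 1 1 2 2 2 3 4 4 5 5
  R[6]: 1 2 2 3 3 3 4 5 5 6 6
  R[7]: 1 2 2 3 3 3 4 5 5 6 7
  R[8]: 1 2 3 4 4 4 5 6 6 7 8
  R[9]: 1 2 3 4 5 5 6 7 7 8 9
  R[10]: 1 2 3 4 5 6 7 8 8 9 10
  R[11]: 1 2 3 4 5 6 7 8 9 10 11

reading off 1-entries of Δ²R: w = (1, 8, 7, 10, 4, 2, 11, 3, 5, 6, 9).

ℓ(w)=23; the 7 essential cells (i,j,r):

[(2, 7, 1), (4, 6, 1), (4, 9, 3), (5, 3, 1), (7, 3, 2), (7, 6, 3), (7, 9, 5)]
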